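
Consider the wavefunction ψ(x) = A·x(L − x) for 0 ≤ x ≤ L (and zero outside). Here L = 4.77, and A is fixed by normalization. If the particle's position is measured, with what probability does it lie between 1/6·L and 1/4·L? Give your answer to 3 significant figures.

P ≈ 0.0680

The probability is P = ∫ |ψ|² dx over [1/6·L, 1/4·L].
The normalization integral ∫|ψ|²dx over the whole domain equals L^5/30·A², and A² cancels in the ratio.
Substituting u = x/L, A² and the length scale cancel in the ratio: P = ∫_{1/6}^{1/4} u^2·(1 - u)^2 du / ∫_{0}^{1} u^2·(1 - u)^2 du.
An antiderivative of u^2·(1 - u)^2 is u^3·(6·u^2 - 15·u + 10)/30; evaluating from 1/6 to 1/4 gives ≈ 0.0022674, while the full integral is 1/30.
Taking the ratio, P = 0.06802.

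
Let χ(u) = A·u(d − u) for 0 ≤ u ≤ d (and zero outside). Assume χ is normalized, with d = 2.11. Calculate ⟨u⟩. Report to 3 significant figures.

⟨u⟩ ≈ 1.06

⟨u⟩ = ∫ u |χ|² du over the full domain.
The ratio of the moment integral to the normalization integral gives ⟨u⟩ = d/2.
Putting d = 2.11 gives 1.055.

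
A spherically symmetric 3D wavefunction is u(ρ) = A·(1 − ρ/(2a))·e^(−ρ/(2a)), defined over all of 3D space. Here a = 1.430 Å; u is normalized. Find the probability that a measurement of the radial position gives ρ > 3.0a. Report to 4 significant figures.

P = ∫ |u|² 4πρ² dρ over ρ > 3.0a.
Normalization gives A² = 1/(8·π·a^3).
Let t = ρ/a; then A², 4π and the length scale all cancel, so P = ∫_{3.0}^{∞} t^2·(1 - t/2)^2·e^(-t) dt ÷ ∫_{0}^{∞} t^2·(1 - t/2)^2·e^(-t) dt.
Using ∫ t^2·(1 - t/2)^2·e^(-t) dt = -(t^4/4 + t^2 + 2·t + 2)·e^(-t), the numerator is 149·e^(-3)/4 and the denominator is 2.
This evaluates to P = 0.92728.

P ≈ 0.9273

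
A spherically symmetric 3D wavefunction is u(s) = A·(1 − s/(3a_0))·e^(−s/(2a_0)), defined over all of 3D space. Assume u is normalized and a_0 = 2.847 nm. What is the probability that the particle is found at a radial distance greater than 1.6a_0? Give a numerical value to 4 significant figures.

P = ∫ |u|² 4πs² ds over s > 1.6a_0.
A² is fixed by ∫₀^∞ 4πs²|u|² ds = 1, i.e. A² = (8·π·a_0^3/3)^(−1).
In terms of t = s/a_0 (A², 4π and the length scale all cancel between numerator and denominator), P = [∫_{1.6}^{∞} t^2·(1 - t/3)^2·e^(-t) dt] / [∫_{0}^{∞} t^2·(1 - t/3)^2·e^(-t) dt].
Using ∫ t^2·(1 - t/3)^2·e^(-t) dt = (-t^4 + 2·t^3 - 3·t^2 - 6·t - 6)·e^(-t)/9, the numerator is ≈ 0.485485 and the denominator is 2/3.
This evaluates to P = 0.72823.

P ≈ 0.7282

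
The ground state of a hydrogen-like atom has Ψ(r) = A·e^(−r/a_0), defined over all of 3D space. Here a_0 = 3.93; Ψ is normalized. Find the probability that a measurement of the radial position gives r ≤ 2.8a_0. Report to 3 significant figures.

P = ∫ |Ψ|² 4πr² dr over r ≤ 2.8a_0.
A² is fixed by ∫₀^∞ 4πr²|Ψ|² dr = 1, i.e. A² = (π·a_0^3)^(−1).
Substituting u = r/a_0, A², 4π and the length scale all cancel in the ratio: P = ∫_{0}^{2.8} u^2·e^(-2·u) du / ∫_{0}^{∞} u^2·e^(-2·u) du.
Using ∫ u^2·e^(-2·u) du = -(2·u^2 + 2·u + 1)·e^(-2·u)/4, the numerator is 1/4 - 557·e^(-28/5)/100 and the denominator is 1/4.
This evaluates to P = 0.9176.

P ≈ 0.918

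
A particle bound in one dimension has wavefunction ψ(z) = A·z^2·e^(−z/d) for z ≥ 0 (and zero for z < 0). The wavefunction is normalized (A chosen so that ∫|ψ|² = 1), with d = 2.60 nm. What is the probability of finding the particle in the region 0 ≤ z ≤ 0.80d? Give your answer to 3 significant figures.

P ≈ 0.0237

P = ∫_{0}^{0.80d} |ψ(z)|² dz.
The normalization integral ∫|ψ|²dz over the whole domain equals 3·d^5/4·A², and A² cancels in the ratio.
In terms of u = z/d (A² and the length scale cancel between numerator and denominator), P = [∫_{0}^{0.80} u^4·e^(-2·u) du] / [∫_{0}^{∞} u^4·e^(-2·u) du].
With ∫ u^4·e^(-2·u) du = -(u^4/2 + u^3 + 3·u^2/2 + 3·u/2 + 3/4)·e^(-2·u) + C, the region integral is 3/4 - 9067·e^(-8/5)/2500 and the full one is 3/4.
The result is P = 0.02368.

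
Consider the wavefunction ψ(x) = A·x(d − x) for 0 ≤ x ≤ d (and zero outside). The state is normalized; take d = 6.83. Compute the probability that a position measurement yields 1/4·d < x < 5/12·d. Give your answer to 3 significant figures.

|ψ|² is the probability density, so P = ∫_{1/4·d}^{5/12·d} |ψ|² dx.
Since A² = 1/(d^5/30), this is the region integral divided by the full normalization integral.
Substituting u = x/d, A² and the length scale cancel in the ratio: P = ∫_{1/4}^{5/12} u^2·(1 - u)^2 du / ∫_{0}^{1} u^2·(1 - u)^2 du.
With ∫ u^2·(1 - u)^2 du = u^3·(6·u^2 - 15·u + 10)/30 + C, the region integral is ≈ 0.0081035 and the full one is 1/30.
Taking the ratio, P = 0.2431.

P ≈ 0.243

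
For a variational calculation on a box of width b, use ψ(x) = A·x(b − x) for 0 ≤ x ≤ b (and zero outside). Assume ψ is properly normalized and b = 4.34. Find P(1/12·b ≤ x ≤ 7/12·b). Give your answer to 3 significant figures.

P ≈ 0.648

The probability is P = ∫ |ψ|² dx over [1/12·b, 7/12·b].
With A² fixed by ∫|ψ|² = 1, i.e. A² = (b^5/30)^(−1), substitute and integrate.
Let u = x/b; then A² and the length scale cancel, so P = ∫_{1/12}^{7/12} u^2·(1 - u)^2 du ÷ ∫_{0}^{1} u^2·(1 - u)^2 du.
Using ∫ u^2·(1 - u)^2 du = u^3·(6·u^2 - 15·u + 10)/30, the numerator is ≈ 0.021610 and the denominator is 1/30.
Evaluating gives P = 4481/6912.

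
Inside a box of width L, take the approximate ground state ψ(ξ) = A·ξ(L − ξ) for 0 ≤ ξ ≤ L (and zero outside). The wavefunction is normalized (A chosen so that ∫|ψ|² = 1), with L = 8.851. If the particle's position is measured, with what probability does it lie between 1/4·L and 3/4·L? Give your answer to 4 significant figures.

P ≈ 0.7930

The probability is P = ∫ |ψ|² dξ over [1/4·L, 3/4·L].
With A² fixed by ∫|ψ|² = 1, i.e. A² = (L^5/30)^(−1), substitute and integrate.
Let u = ξ/L; then A² and the length scale cancel, so P = ∫_{1/4}^{3/4} u^2·(1 - u)^2 du ÷ ∫_{0}^{1} u^2·(1 - u)^2 du.
With ∫ u^2·(1 - u)^2 du = u^3·(6·u^2 - 15·u + 10)/30 + C, the region integral is 203/7680 and the full one is 1/30.
Taking the ratio, P = 203/256.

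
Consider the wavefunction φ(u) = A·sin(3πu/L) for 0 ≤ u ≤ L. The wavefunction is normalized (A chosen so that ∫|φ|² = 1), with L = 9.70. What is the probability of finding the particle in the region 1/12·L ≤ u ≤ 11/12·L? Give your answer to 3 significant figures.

|φ|² is the probability density, so P = ∫_{1/12·L}^{11/12·L} |φ|² du.
With A² fixed by ∫|φ|² = 1, i.e. A² = (L/2)^(−1), substitute and integrate.
Let t = u/L; then A² and the length scale cancel, so P = ∫_{1/12}^{11/12} sin(3·π·t)^2 dt ÷ ∫_{0}^{1} sin(3·π·t)^2 dt.
An antiderivative of sin(3·π·t)^2 is t/2 - sin(6·π·t)/(12·π); evaluating from 1/12 to 11/12 gives 1/(6·π) + 5/12, while the full integral is 1/2.
Taking the ratio, P = (2 + 5·π)/(6·π).

P ≈ 0.939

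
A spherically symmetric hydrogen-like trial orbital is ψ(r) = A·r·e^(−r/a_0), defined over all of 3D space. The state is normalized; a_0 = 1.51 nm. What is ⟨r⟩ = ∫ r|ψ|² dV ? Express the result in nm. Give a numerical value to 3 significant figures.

⟨r⟩ ≈ 3.78 nm

The expectation value is the |ψ|²-weighted average of r: ∫ r|ψ|² 4πr² dr.
Evaluating both integrals, ⟨r⟩ = 5·a_0/2.
Putting a_0 = 1.51 gives 3.775.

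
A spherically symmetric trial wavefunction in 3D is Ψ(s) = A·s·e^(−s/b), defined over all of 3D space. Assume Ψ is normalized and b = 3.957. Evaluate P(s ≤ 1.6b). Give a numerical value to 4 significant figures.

Integrate the radial probability density 4πs²|Ψ|² over s ≤ 1.6b.
A² is fixed by ∫₀^∞ 4πs²|Ψ|² ds = 1, i.e. A² = (3·π·b^5)^(−1).
Substituting u = s/b, A², 4π and the length scale all cancel in the ratio: P = ∫_{0}^{1.6} u^4·e^(-2·u) du / ∫_{0}^{∞} u^4·e^(-2·u) du.
An antiderivative of u^4·e^(-2·u) is -(u^4/2 + u^3 + 3·u^2/2 + 3·u/2 + 3/4)·e^(-2·u); evaluating from 0 to 1.6 gives ≈ 0.164541, while the full integral is 3/4.
The region integral divided by the full integral gives P = 0.21939.

P ≈ 0.2194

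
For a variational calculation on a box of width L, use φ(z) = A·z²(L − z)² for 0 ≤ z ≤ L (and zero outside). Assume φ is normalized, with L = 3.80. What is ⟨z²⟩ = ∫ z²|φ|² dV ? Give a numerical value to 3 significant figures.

The expectation value is the |φ|²-weighted average of z^2: ∫ z^2|φ|² dz.
Evaluating both integrals, ⟨z²⟩ = 3·L^2/11.
With L = 3.80, ⟨z^2⟩ = 3.938.

⟨z^2⟩ ≈ 3.94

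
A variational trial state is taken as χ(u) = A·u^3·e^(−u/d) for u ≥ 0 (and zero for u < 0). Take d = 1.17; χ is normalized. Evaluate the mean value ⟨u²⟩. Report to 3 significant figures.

⟨u^2⟩ ≈ 19.2

By definition ⟨u²⟩ = ∫ u^2 |χ(u)|² du.
Using ∫₀^∞ uⁿ e^(−αu) du = n!/αⁿ⁺¹, since the A² factors cancel between numerator and denominator, ⟨u²⟩ = 14·d^2.
Putting d = 1.17 gives 19.16.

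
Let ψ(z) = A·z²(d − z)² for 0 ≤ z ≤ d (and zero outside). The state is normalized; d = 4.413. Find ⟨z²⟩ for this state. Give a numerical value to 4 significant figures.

By definition ⟨z²⟩ = ∫ z^2 |ψ(z)|² dz.
Expanding the polynomial and integrating term by term, since the A² factors cancel between numerator and denominator, ⟨z²⟩ = 3·d^2/11.
Putting d = 4.413 gives 5.3112.

⟨z^2⟩ ≈ 5.311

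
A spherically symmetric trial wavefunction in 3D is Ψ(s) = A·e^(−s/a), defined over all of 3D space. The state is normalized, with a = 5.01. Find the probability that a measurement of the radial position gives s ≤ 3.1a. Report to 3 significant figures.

P ≈ 0.946

With dV = 4πs²ds, the probability is ∫|Ψ|² dV over s ≤ 3.1a.
A² is fixed by ∫₀^∞ 4πs²|Ψ|² ds = 1, i.e. A² = (π·a^3)^(−1).
Substituting u = s/a, A², 4π and the length scale all cancel in the ratio: P = ∫_{0}^{3.1} u^2·e^(-2·u) du / ∫_{0}^{∞} u^2·e^(-2·u) du.
With ∫ u^2·e^(-2·u) du = -(2·u^2 + 2·u + 1)·e^(-2·u)/4 + C, the region integral is 1/4 - 1321·e^(-31/5)/200 and the full one is 1/4.
The region integral divided by the full integral gives P = 0.9464.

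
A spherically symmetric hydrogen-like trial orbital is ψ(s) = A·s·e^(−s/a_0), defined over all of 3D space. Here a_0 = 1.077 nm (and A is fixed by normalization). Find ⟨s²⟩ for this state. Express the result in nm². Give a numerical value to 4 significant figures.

⟨s²⟩ = ∫ s^2 |ψ|² 4πs² ds over the full domain.
With ∫₀^∞ s^6 e^(−αs) ds = 6!/α^7, evaluating both integrals, ⟨s²⟩ = 15·a_0^2/2.
With a_0 = 1.077, ⟨s^2⟩ = 8.6995.

⟨s^2⟩ ≈ 8.699 nm^2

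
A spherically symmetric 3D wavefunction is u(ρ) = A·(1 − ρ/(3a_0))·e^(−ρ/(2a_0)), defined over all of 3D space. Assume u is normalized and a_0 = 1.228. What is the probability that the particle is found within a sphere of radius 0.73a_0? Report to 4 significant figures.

With dV = 4πρ²dρ, the probability is ∫|u|² dV over ρ ≤ 0.73a_0.
A² is fixed by ∫₀^∞ 4πρ²|u|² dρ = 1, i.e. A² = (8·π·a_0^3/3)^(−1).
Let t = ρ/a_0; then A², 4π and the length scale all cancel, so P = ∫_{0}^{0.73} t^2·(1 - t/3)^2·e^(-t) dt ÷ ∫_{0}^{∞} t^2·(1 - t/3)^2·e^(-t) dt.
Using ∫ t^2·(1 - t/3)^2·e^(-t) dt = (-t^4 + 2·t^3 - 3·t^2 - 6·t - 6)·e^(-t)/9, the numerator is ≈ 0.0517161 and the denominator is 2/3.
The region integral divided by the full integral gives P = 0.077574.

P ≈ 0.07757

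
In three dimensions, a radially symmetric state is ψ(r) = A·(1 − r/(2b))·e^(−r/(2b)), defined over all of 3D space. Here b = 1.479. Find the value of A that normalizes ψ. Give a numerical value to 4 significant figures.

Normalization requires ∫|ψ|² 4πr² dr = 1, integrated from 0 to ∞.
Using ∫₀^∞ rⁿ e^(−αr) dr = n!/αⁿ⁺¹, ∫|ψ|² 4πr² dr = A²·(8·π·b^3).
Hence A² = 1/[8·π·b^3].
Plugging in b = 1.479 yields A = 0.11090.

A ≈ 0.1109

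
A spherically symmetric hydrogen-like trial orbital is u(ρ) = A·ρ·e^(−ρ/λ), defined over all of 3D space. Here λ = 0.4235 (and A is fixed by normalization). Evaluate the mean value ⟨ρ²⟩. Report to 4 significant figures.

⟨ρ²⟩ = ∫ ρ^2 |u|² 4πρ² dρ over the full domain.
Evaluating both integrals, ⟨ρ²⟩ = 15·λ^2/2.
Putting λ = 0.4235 gives 1.3451.

⟨ρ^2⟩ ≈ 1.345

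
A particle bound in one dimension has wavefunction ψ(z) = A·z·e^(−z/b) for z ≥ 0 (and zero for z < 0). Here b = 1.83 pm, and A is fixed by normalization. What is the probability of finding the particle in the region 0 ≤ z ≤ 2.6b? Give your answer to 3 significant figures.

|ψ|² is the probability density, so P = ∫_{0}^{2.6b} |ψ|² dz.
Since A² = 1/(b^3/4), this is the region integral divided by the full normalization integral.
In terms of u = z/b (A² and the length scale cancel between numerator and denominator), P = [∫_{0}^{2.6} u^2·e^(-2·u) du] / [∫_{0}^{∞} u^2·e^(-2·u) du].
An antiderivative of u^2·e^(-2·u) is -(2·u^2 + 2·u + 1)·e^(-2·u)/4; evaluating from 0 to 2.6 gives 1/4 - 493·e^(-26/5)/100, while the full integral is 1/4.
Taking the ratio, P = 0.8912.

P ≈ 0.891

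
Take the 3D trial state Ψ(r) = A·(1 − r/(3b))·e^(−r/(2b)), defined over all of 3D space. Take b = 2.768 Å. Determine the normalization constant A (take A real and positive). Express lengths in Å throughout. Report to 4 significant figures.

Normalization requires ∫|Ψ|² 4πr² dr = 1, integrated from 0 to ∞.
In 3D with spherical symmetry the volume element is 4πr² dr.
Using ∫₀^∞ rⁿ e^(−αr) dr = n!/αⁿ⁺¹, carrying out the integral gives A² · 8·π·b^3/3.
Hence A² = 1/[8·π·b^3/3].
With b = 2.768: A² = 0.0056284 and A = 0.075023.

A ≈ 0.07502 Å^(-3/2)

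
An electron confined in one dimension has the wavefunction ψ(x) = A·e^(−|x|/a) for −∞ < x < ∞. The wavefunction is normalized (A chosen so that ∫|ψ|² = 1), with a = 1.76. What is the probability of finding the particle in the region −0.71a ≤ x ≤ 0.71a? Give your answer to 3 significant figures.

P = ∫_{−0.71a}^{0.71a} |ψ(x)|² dx.
With A² fixed by ∫|ψ|² = 1, i.e. A² = (a)^(−1), substitute and integrate.
Both integrals are even about x = 0, so only the x ≥ 0 halves are needed (the factors of 2 cancel). In terms of u = x/a (A² and the length scale cancel between numerator and denominator), P = [∫_{0}^{0.71} e^(-2·u) du] / [∫_{0}^{∞} e^(-2·u) du].
With ∫ e^(-2·u) du = -e^(-2·u)/2 + C, the region integral is 1/2 - e^(-71/50)/2 and the full one is 1/2.
Taking the ratio, P = 0.7583.

P ≈ 0.758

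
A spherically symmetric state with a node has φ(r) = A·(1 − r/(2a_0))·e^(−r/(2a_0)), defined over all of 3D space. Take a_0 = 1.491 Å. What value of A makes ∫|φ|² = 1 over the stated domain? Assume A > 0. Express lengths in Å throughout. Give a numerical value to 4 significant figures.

A ≈ 0.1096 Å^(-3/2)

We need A² ∫|f|² 4πr² dr = 1, taking the integral from 0 to ∞.
The integral (without the A² prefactor) comes out to 8·π·a_0^3.
So A² = (8·π·a_0^3)^(−1).
With a_0 = 1.491: A² = 0.012004 and A = 0.10956.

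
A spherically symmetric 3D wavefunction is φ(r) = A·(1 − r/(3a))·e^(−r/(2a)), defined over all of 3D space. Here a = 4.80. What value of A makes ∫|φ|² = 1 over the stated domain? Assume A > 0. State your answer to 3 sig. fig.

A ≈ 0.0329

Require ∫ |φ|² 4πr² dr = 1 over the whole domain.
Using ∫₀^∞ rⁿ e^(−αr) dr = n!/αⁿ⁺¹, with φ = A·(1 − r/(3a))·e^(−r/(2a)), the integral evaluates to A²·[8·π·a^3/3].
With a = 4.80: A² = 0.001079 and A = 0.03285.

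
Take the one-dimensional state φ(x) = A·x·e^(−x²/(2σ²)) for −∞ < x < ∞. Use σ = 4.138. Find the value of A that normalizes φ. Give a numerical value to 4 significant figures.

A ≈ 0.1262

Normalization requires ∫|φ|² dx = 1, integrated from −∞ to ∞.
Using the Gaussian integral ∫_{−∞}^{∞} e^(−αx²) dx = √(π/α), carrying out the integral gives A² · √(π)·σ^3/2.
So A² = (√(π)·σ^3/2)^(−1).
With σ = 4.138: A² = 0.015925 and A = 0.12619.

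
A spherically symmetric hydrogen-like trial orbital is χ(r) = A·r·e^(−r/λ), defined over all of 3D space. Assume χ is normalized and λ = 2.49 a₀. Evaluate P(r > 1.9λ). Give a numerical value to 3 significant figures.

P ≈ 0.668

Integrate the radial probability density 4πr²|χ|² over r > 1.9λ.
A² is fixed by ∫₀^∞ 4πr²|χ|² dr = 1, i.e. A² = (3·π·λ^5)^(−1).
Substituting u = r/λ, A², 4π and the length scale all cancel in the ratio: P = ∫_{1.9}^{∞} u^4·e^(-2·u) du / ∫_{0}^{∞} u^4·e^(-2·u) du.
Using ∫ u^4·e^(-2·u) du = -(u^4/2 + u^3 + 3·u^2/2 + 3·u/2 + 3/4)·e^(-2·u), the numerator is ≈ 0.50088 and the denominator is 3/4.
This evaluates to P = 0.6678.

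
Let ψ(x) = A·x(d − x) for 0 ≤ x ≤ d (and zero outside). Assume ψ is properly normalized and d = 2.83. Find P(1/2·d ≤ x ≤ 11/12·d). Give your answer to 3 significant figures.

P ≈ 0.495

P = ∫_{1/2·d}^{11/12·d} |ψ(x)|² dx.
The normalization integral ∫|ψ|²dx over the whole domain equals d^5/30·A², and A² cancels in the ratio.
Substituting u = x/d, A² and the length scale cancel in the ratio: P = ∫_{1/2}^{11/12} u^2·(1 - u)^2 du / ∫_{0}^{1} u^2·(1 - u)^2 du.
An antiderivative of u^2·(1 - u)^2 is u^3·(6·u^2 - 15·u + 10)/30; evaluating from 1/2 to 11/12 gives ≈ 0.016497, while the full integral is 1/30.
Taking the ratio, P = 0.4949.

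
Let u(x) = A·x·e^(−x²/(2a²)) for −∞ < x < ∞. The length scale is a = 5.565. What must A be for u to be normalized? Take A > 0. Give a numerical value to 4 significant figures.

A ≈ 0.08092

Require ∫ |u|² dx = 1 over the whole domain.
With ∫_{−∞}^{∞} x^(2m) e^(−αx²) dx = (2m−1)!!·√π / (2^m α^(m+1/2)), ∫|u|² dx = A²·(√(π)·a^3/2).
So A² = (√(π)·a^3/2)^(−1).
Plugging in a = 5.565 yields A = 0.080915.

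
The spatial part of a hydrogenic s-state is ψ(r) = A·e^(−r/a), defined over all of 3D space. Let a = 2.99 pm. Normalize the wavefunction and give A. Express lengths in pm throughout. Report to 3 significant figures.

A ≈ 0.109 pm^(-3/2)

We need A² ∫|f|² 4πr² dr = 1, taking the integral from 0 to ∞.
In 3D with spherical symmetry the volume element is 4πr² dr.
Recall ∫₀^∞ r^m e^(−r/β) dr = m!·β^(m+1), ∫|ψ|² 4πr² dr = A²·(π·a^3).
With a = 2.99: A² = 0.01191 and A = 0.1091.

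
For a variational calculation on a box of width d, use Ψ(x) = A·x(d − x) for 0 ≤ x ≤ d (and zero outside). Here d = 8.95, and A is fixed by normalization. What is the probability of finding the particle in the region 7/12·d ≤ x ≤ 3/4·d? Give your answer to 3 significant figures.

|Ψ|² is the probability density, so P = ∫_{7/12·d}^{3/4·d} |Ψ|² dx.
Since A² = 1/(d^5/30), this is the region integral divided by the full normalization integral.
Substituting u = x/d, A² and the length scale cancel in the ratio: P = ∫_{7/12}^{3/4} u^2·(1 - u)^2 du / ∫_{0}^{1} u^2·(1 - u)^2 du.
An antiderivative of u^2·(1 - u)^2 is u^3·(6·u^2 - 15·u + 10)/30; evaluating from 7/12 to 3/4 gives ≈ 0.0081035, while the full integral is 1/30.
Evaluating gives P = 0.2431.

P ≈ 0.243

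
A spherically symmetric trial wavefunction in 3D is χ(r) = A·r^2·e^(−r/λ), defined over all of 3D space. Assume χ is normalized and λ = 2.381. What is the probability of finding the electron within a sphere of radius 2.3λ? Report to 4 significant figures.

With dV = 4πr²dr, the probability is ∫|χ|² dV over r ≤ 2.3λ.
The full normalization integral is A²·[45·π·λ^7/2] = 1, fixing A².
Substituting u = r/λ, A², 4π and the length scale all cancel in the ratio: P = ∫_{0}^{2.3} u^6·e^(-2·u) du / ∫_{0}^{∞} u^6·e^(-2·u) du.
With ∫ u^6·e^(-2·u) du = -(4·u^6 + 12·u^5 + 30·u^4 + 60·u^3 + 90·u^2 + 90·u + 45)·e^(-2·u)/8 + C, the region integral is ≈ 1.02359 and the full one is 45/8.
Taking the ratio yields P = 0.18197.

P ≈ 0.1820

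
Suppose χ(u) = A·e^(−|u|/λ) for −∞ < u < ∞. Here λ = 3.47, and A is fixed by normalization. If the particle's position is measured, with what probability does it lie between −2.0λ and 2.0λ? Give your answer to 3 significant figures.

|χ|² is the probability density, so P = ∫_{−2.0λ}^{2.0λ} |χ|² du.
Since A² = 1/(λ), this is the region integral divided by the full normalization integral.
By symmetry take twice the u ≥ 0 contribution in numerator and denominator; the 2's cancel. Let t = u/λ; then A² and the length scale cancel, so P = ∫_{0}^{2.0} e^(-2·t) dt ÷ ∫_{0}^{∞} e^(-2·t) dt.
Using ∫ e^(-2·t) dt = -e^(-2·t)/2, the numerator is 1/2 - e^(-4)/2 and the denominator is 1/2.
The result is P = 0.9817.

P ≈ 0.982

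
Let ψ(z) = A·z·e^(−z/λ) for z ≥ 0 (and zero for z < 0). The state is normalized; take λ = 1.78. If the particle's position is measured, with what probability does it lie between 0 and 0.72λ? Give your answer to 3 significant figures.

P ≈ 0.176

|ψ|² is the probability density, so P = ∫_{0}^{0.72λ} |ψ|² dz.
Since A² = 1/(λ^3/4), this is the region integral divided by the full normalization integral.
In terms of u = z/λ (A² and the length scale cancel between numerator and denominator), P = [∫_{0}^{0.72} u^2·e^(-2·u) du] / [∫_{0}^{∞} u^2·e^(-2·u) du].
Using ∫ u^2·e^(-2·u) du = -(2·u^2 + 2·u + 1)·e^(-2·u)/4, the numerator is 1/4 - 2173·e^(-36/25)/2500 and the denominator is 1/4.
Taking the ratio, P = 0.1762.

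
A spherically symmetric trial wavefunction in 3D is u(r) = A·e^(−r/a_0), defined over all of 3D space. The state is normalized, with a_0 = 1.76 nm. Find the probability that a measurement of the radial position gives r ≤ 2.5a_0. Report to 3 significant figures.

P ≈ 0.875

P = ∫ |u|² 4πr² dr over r ≤ 2.5a_0.
The full normalization integral is A²·[π·a_0^3] = 1, fixing A².
Let t = r/a_0; then A², 4π and the length scale all cancel, so P = ∫_{0}^{2.5} t^2·e^(-2·t) dt ÷ ∫_{0}^{∞} t^2·e^(-2·t) dt.
Using ∫ t^2·e^(-2·t) dt = -(2·t^2 + 2·t + 1)·e^(-2·t)/4, the numerator is 1/4 - 37·e^(-5)/8 and the denominator is 1/4.
The region integral divided by the full integral gives P = 0.8753.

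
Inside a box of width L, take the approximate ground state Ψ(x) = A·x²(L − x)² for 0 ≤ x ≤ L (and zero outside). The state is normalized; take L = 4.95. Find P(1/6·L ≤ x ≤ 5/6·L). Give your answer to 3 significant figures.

P ≈ 0.982

The probability is P = ∫ |Ψ|² dx over [1/6·L, 5/6·L].
With A² fixed by ∫|Ψ|² = 1, i.e. A² = (L^9/630)^(−1), substitute and integrate.
In terms of u = x/L (A² and the length scale cancel between numerator and denominator), P = [∫_{1/6}^{5/6} u^4·(1 - u)^4 du] / [∫_{0}^{1} u^4·(1 - u)^4 du].
Using ∫ u^4·(1 - u)^4 du = u^5·(70·u^4 - 315·u^3 + 540·u^2 - 420·u + 126)/630, the numerator is ≈ 0.0015589 and the denominator is 1/630.
Taking the ratio, P = 0.9821.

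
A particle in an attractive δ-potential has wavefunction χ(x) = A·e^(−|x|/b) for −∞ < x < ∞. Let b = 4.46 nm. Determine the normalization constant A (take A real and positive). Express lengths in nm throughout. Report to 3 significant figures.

A ≈ 0.474 nm^(-1/2)

Require ∫ |χ|² dx = 1 over the whole domain.
With ∫₀^∞ x^0 e^(−αx) dx = 0!/α^1, the integral (without the A² prefactor) comes out to b.
Plugging in b = 4.46 yields A = 0.4735.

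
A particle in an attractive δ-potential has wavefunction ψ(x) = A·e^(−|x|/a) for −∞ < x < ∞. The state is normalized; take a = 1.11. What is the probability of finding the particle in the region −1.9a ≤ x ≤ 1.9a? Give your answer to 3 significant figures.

P ≈ 0.978

P = ∫_{−1.9a}^{1.9a} |ψ(x)|² dx.
The normalization integral ∫|ψ|²dx over the whole domain equals a·A², and A² cancels in the ratio.
Both integrals are even about x = 0, so only the x ≥ 0 halves are needed (the factors of 2 cancel). In terms of u = x/a (A² and the length scale cancel between numerator and denominator), P = [∫_{0}^{1.9} e^(-2·u) du] / [∫_{0}^{∞} e^(-2·u) du].
With ∫ e^(-2·u) du = -e^(-2·u)/2 + C, the region integral is 1/2 - e^(-19/5)/2 and the full one is 1/2.
Evaluating gives P = 0.9776.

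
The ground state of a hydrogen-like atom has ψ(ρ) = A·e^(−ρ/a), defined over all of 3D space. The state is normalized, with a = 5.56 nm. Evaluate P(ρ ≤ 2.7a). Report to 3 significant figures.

Integrate the radial probability density 4πρ²|ψ|² over ρ ≤ 2.7a.
A² is fixed by ∫₀^∞ 4πρ²|ψ|² dρ = 1, i.e. A² = (π·a^3)^(−1).
Substituting u = ρ/a, A², 4π and the length scale all cancel in the ratio: P = ∫_{0}^{2.7} u^2·e^(-2·u) du / ∫_{0}^{∞} u^2·e^(-2·u) du.
Using ∫ u^2·e^(-2·u) du = -(2·u^2 + 2·u + 1)·e^(-2·u)/4, the numerator is 1/4 - 1049·e^(-27/5)/200 and the denominator is 1/4.
The region integral divided by the full integral gives P = 0.9052.

P ≈ 0.905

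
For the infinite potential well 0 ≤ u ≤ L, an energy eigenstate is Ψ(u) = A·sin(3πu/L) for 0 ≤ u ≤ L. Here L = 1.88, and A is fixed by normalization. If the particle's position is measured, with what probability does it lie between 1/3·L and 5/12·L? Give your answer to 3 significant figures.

P ≈ 0.0303

The probability is P = ∫ |Ψ|² du over [1/3·L, 5/12·L].
The normalization integral ∫|Ψ|²du over the whole domain equals L/2·A², and A² cancels in the ratio.
Let t = u/L; then A² and the length scale cancel, so P = ∫_{1/3}^{5/12} sin(3·π·t)^2 dt ÷ ∫_{0}^{1} sin(3·π·t)^2 dt.
With ∫ sin(3·π·t)^2 dt = t/2 - sin(6·π·t)/(12·π) + C, the region integral is 1/24 - 1/(12·π) and the full one is 1/2.
The result is P = (-2 + π)/(12·π).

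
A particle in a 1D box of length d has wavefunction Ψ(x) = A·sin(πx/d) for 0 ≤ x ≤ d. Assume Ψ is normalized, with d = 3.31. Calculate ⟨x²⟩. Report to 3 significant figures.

The expectation value is the |Ψ|²-weighted average of x^2: ∫ x^2|Ψ|² dx.
The ratio of the moment integral to the normalization integral gives ⟨x²⟩ = -d^2/(2·π^2) + d^2/3.
Putting d = 3.31 gives 3.097.

⟨x^2⟩ ≈ 3.10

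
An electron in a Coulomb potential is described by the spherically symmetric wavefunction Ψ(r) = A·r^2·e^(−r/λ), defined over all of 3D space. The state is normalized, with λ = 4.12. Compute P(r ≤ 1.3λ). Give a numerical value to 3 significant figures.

P = ∫ |Ψ|² 4πr² dr over r ≤ 1.3λ.
Normalization gives A² = 1/(45·π·λ^7/2).
Let u = r/λ; then A², 4π and the length scale all cancel, so P = ∫_{0}^{1.3} u^6·e^(-2·u) du ÷ ∫_{0}^{∞} u^6·e^(-2·u) du.
An antiderivative of u^6·e^(-2·u) is -(4·u^6 + 12·u^5 + 30·u^4 + 60·u^3 + 90·u^2 + 90·u + 45)·e^(-2·u)/8; evaluating from 0 to 1.3 gives ≈ 0.096582, while the full integral is 45/8.
Taking the ratio yields P = 0.01717.

P ≈ 0.0172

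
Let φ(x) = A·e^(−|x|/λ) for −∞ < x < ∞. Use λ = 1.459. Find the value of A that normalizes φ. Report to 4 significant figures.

Require ∫ |φ|² dx = 1 over the whole domain.
Using ∫₀^∞ xⁿ e^(−αx) dx = n!/αⁿ⁺¹, the integral (without the A² prefactor) comes out to λ.
With λ = 1.459: A² = 0.68540 and A = 0.82789.

A ≈ 0.8279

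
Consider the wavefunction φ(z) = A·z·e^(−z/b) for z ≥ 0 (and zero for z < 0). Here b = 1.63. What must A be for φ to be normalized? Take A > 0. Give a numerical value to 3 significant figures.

A ≈ 0.961

Normalization requires ∫|φ|² dz = 1, integrated from 0 to ∞.
Carrying out the integral gives A² · b^3/4.
So A² = (b^3/4)^(−1).
Substituting b = 1.63 gives A² = 0.9236, so A = 0.9611.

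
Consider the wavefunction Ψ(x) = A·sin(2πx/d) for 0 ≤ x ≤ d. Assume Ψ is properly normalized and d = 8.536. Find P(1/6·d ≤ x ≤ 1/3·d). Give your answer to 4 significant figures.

P ≈ 0.3045

The probability is P = ∫ |Ψ|² dx over [1/6·d, 1/3·d].
The normalization integral ∫|Ψ|²dx over the whole domain equals d/2·A², and A² cancels in the ratio.
Let u = x/d; then A² and the length scale cancel, so P = ∫_{1/6}^{1/3} sin(2·π·u)^2 du ÷ ∫_{0}^{1} sin(2·π·u)^2 du.
Using ∫ sin(2·π·u)^2 du = u/2 - sin(4·π·u)/(8·π), the numerator is √(3)/(8·π) + 1/12 and the denominator is 1/2.
Taking the ratio, P = (√(3)/4 + π/6)/π.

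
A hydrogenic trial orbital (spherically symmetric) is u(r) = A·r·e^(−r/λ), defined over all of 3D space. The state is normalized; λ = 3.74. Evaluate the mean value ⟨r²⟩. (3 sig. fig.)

The expectation value is the |u|²-weighted average of r^2: ∫ r^2|u|² 4πr² dr.
The ratio of the moment integral to the normalization integral gives ⟨r²⟩ = 15·λ^2/2.
With λ = 3.74, ⟨r^2⟩ = 104.9.

⟨r^2⟩ ≈ 105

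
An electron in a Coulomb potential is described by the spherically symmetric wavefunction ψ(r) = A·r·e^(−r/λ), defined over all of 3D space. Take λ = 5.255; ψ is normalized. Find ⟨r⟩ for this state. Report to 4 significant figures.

The expectation value is the |ψ|²-weighted average of r: ∫ r|ψ|² 4πr² dr.
With ∫₀^∞ r^5 e^(−αr) dr = 5!/α^6, the ratio of the moment integral to the normalization integral gives ⟨r⟩ = 5·λ/2.
With λ = 5.255, ⟨r⟩ = 13.138.

⟨r⟩ ≈ 13.14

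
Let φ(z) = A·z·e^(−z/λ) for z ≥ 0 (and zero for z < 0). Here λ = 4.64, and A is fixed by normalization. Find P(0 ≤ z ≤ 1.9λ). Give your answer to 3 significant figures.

P = ∫_{0}^{1.9λ} |φ(z)|² dz.
The normalization integral ∫|φ|²dz over the whole domain equals λ^3/4·A², and A² cancels in the ratio.
Let u = z/λ; then A² and the length scale cancel, so P = ∫_{0}^{1.9} u^2·e^(-2·u) du ÷ ∫_{0}^{∞} u^2·e^(-2·u) du.
An antiderivative of u^2·e^(-2·u) is -(2·u^2 + 2·u + 1)·e^(-2·u)/4; evaluating from 0 to 1.9 gives 1/4 - 601·e^(-19/5)/200, while the full integral is 1/4.
Taking the ratio, P = 0.7311.

P ≈ 0.731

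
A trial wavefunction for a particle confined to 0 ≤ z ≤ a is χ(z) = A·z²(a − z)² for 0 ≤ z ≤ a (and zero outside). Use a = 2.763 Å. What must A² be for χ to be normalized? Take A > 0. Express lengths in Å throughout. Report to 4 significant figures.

A^2 ≈ 0.06713 Å^(-9)

Require ∫ |χ|² dz = 1 over the whole domain.
Expanding the polynomial and integrating term by term, ∫|χ|² dz = A²·(a^9/630).
So A² = (a^9/630)^(−1).
Substituting a = 2.763 gives A² = 0.067129, so A = 0.25909.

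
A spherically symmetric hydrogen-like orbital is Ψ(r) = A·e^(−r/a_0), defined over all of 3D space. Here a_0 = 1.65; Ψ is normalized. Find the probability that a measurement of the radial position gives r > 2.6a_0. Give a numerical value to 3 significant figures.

P = ∫ |Ψ|² 4πr² dr over r > 2.6a_0.
The full normalization integral is A²·[π·a_0^3] = 1, fixing A².
In terms of u = r/a_0 (A², 4π and the length scale all cancel between numerator and denominator), P = [∫_{2.6}^{∞} u^2·e^(-2·u) du] / [∫_{0}^{∞} u^2·e^(-2·u) du].
With ∫ u^2·e^(-2·u) du = -(2·u^2 + 2·u + 1)·e^(-2·u)/4 + C, the region integral is 493·e^(-26/5)/100 and the full one is 1/4.
The region integral divided by the full integral gives P = 0.1088.

P ≈ 0.109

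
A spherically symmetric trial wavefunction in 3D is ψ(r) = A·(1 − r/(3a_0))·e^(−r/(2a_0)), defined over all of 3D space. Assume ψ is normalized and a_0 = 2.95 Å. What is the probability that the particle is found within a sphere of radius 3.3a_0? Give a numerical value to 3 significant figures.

P = ∫ |ψ|² 4πr² dr over r ≤ 3.3a_0.
The full normalization integral is A²·[8·π·a_0^3/3] = 1, fixing A².
Substituting u = r/a_0, A², 4π and the length scale all cancel in the ratio: P = ∫_{0}^{3.3} u^2·(1 - u/3)^2·e^(-u) du / ∫_{0}^{∞} u^2·(1 - u/3)^2·e^(-u) du.
An antiderivative of u^2·(1 - u/3)^2·e^(-u) is (-u^4 + 2·u^3 - 3·u^2 - 6·u - 6)·e^(-u)/9; evaluating from 0 to 3.3 gives ≈ 0.23559, while the full integral is 2/3.
This evaluates to P = 0.3534.

P ≈ 0.353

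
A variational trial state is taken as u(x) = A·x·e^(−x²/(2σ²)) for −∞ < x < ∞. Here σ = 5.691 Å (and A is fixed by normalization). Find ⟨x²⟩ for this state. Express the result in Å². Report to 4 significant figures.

⟨x^2⟩ ≈ 48.58 Å^2

The expectation value is the |u|²-weighted average of x^2: ∫ x^2|u|² dx.
The ratio of the moment integral to the normalization integral gives ⟨x²⟩ = 3·σ^2/2.
Putting σ = 5.691 gives 48.581.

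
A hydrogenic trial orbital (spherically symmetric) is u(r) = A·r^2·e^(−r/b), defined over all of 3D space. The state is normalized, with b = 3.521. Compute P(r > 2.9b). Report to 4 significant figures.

P ≈ 0.6384

Integrate the radial probability density 4πr²|u|² over r > 2.9b.
The full normalization integral is A²·[45·π·b^7/2] = 1, fixing A².
In terms of t = r/b (A², 4π and the length scale all cancel between numerator and denominator), P = [∫_{2.9}^{∞} t^6·e^(-2·t) dt] / [∫_{0}^{∞} t^6·e^(-2·t) dt].
Using ∫ t^6·e^(-2·t) dt = -(4·t^6 + 12·t^5 + 30·t^4 + 60·t^3 + 90·t^2 + 90·t + 45)·e^(-2·t)/8, the numerator is ≈ 3.59095 and the denominator is 45/8.
Taking the ratio yields P = 0.63839.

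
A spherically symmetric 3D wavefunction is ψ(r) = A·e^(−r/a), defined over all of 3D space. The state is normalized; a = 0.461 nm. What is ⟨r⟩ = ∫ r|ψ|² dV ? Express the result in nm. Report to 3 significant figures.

⟨r⟩ ≈ 0.692 nm

⟨r⟩ = ∫ r |ψ|² 4πr² dr over the full domain.
Using ∫₀^∞ rⁿ e^(−αr) dr = n!/αⁿ⁺¹, the ratio of the moment integral to the normalization integral gives ⟨r⟩ = 3·a/2.
With a = 0.461, ⟨r⟩ = 0.6915.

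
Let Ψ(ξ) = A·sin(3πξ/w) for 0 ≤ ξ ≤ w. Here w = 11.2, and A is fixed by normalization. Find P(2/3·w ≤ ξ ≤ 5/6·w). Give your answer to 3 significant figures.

P ≈ 0.167

|Ψ|² is the probability density, so P = ∫_{2/3·w}^{5/6·w} |Ψ|² dξ.
With A² fixed by ∫|Ψ|² = 1, i.e. A² = (w/2)^(−1), substitute and integrate.
Let u = ξ/w; then A² and the length scale cancel, so P = ∫_{2/3}^{5/6} sin(3·π·u)^2 du ÷ ∫_{0}^{1} sin(3·π·u)^2 du.
An antiderivative of sin(3·π·u)^2 is u/2 - sin(6·π·u)/(12·π); evaluating from 2/3 to 5/6 gives 1/12, while the full integral is 1/2.
Evaluating gives P = 1/6.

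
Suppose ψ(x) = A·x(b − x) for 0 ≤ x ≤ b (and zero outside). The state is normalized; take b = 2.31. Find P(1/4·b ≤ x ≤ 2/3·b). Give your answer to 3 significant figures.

P = ∫_{1/4·b}^{2/3·b} |ψ(x)|² dx.
Since A² = 1/(b^5/30), this is the region integral divided by the full normalization integral.
Let u = x/b; then A² and the length scale cancel, so P = ∫_{1/4}^{2/3} u^2·(1 - u)^2 du ÷ ∫_{0}^{1} u^2·(1 - u)^2 du.
An antiderivative of u^2·(1 - u)^2 is u^3·(6·u^2 - 15·u + 10)/30; evaluating from 1/4 to 2/3 gives ≈ 0.022887, while the full integral is 1/30.
Taking the ratio, P = 0.6866.

P ≈ 0.687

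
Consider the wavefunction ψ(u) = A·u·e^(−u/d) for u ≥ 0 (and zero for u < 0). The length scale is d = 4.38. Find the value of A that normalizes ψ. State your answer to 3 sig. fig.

A ≈ 0.218

The normalization condition is ∫|ψ|² du = 1 from 0 to ∞.
Recall ∫₀^∞ u^m e^(−u/β) du = m!·β^(m+1), ∫|ψ|² du = A²·(d^3/4).
Setting this equal to 1 gives A² = 1/(d^3/4).
Plugging in d = 4.38 yields A = 0.2182.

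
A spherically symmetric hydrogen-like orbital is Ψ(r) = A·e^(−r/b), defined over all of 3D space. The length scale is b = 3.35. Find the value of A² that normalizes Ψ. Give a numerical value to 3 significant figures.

A^2 ≈ 0.00847

Normalization requires ∫|Ψ|² 4πr² dr = 1, integrated from 0 to ∞.
Recall ∫₀^∞ r^m e^(−r/β) dr = m!·β^(m+1), ∫|Ψ|² 4πr² dr = A²·(π·b^3).
Substituting b = 3.35 gives A² = 0.008467, so A = 0.09201.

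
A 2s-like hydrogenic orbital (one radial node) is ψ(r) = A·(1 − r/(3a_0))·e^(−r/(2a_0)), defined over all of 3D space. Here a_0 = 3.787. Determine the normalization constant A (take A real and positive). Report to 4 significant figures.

We need A² ∫|f|² 4πr² dr = 1, taking the integral from 0 to ∞.
The integral (without the A² prefactor) comes out to 8·π·a_0^3/3.
Hence A² = 1/[8·π·a_0^3/3].
With a_0 = 3.787: A² = 0.0021978 and A = 0.046881.

A ≈ 0.04688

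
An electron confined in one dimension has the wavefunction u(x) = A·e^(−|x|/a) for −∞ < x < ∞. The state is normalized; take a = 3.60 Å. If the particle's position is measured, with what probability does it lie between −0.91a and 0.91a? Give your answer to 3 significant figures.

P ≈ 0.838

P = ∫_{−0.91a}^{0.91a} |u(x)|² dx.
With A² fixed by ∫|u|² = 1, i.e. A² = (a)^(−1), substitute and integrate.
By symmetry take twice the x ≥ 0 contribution in numerator and denominator; the 2's cancel. Let t = x/a; then A² and the length scale cancel, so P = ∫_{0}^{0.91} e^(-2·t) dt ÷ ∫_{0}^{∞} e^(-2·t) dt.
With ∫ e^(-2·t) dt = -e^(-2·t)/2 + C, the region integral is 1/2 - e^(-91/50)/2 and the full one is 1/2.
The result is P = 0.8380.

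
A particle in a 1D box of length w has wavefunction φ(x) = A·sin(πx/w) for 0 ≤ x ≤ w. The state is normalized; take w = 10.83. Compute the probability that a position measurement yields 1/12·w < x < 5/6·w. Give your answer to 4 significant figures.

P ≈ 0.9674

The probability is P = ∫ |φ|² dx over [1/12·w, 5/6·w].
The normalization integral ∫|φ|²dx over the whole domain equals w/2·A², and A² cancels in the ratio.
In terms of u = x/w (A² and the length scale cancel between numerator and denominator), P = [∫_{1/12}^{5/6} sin(π·u)^2 du] / [∫_{0}^{1} sin(π·u)^2 du].
An antiderivative of sin(π·u)^2 is u/2 - sin(2·π·u)/(4·π); evaluating from 1/12 to 5/6 gives 1/(8·π) + √(3)/(8·π) + 3/8, while the full integral is 1/2.
This works out to P = (1 + √(3) + 3·π)/(4·π).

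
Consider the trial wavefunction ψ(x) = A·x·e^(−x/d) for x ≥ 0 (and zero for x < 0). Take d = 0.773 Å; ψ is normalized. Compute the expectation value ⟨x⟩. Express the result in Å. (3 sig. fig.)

⟨x⟩ ≈ 1.16 Å

By definition ⟨x⟩ = ∫ x |ψ(x)|² dx.
Evaluating both integrals, ⟨x⟩ = 3·d/2.
With d = 0.773, ⟨x⟩ = 1.160.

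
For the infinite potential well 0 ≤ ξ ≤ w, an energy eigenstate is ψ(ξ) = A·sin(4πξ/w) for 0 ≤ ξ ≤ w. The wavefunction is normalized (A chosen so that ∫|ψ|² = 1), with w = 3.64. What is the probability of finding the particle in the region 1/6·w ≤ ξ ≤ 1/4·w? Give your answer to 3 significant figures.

P ≈ 0.0489

The probability is P = ∫ |ψ|² dξ over [1/6·w, 1/4·w].
The normalization integral ∫|ψ|²dξ over the whole domain equals w/2·A², and A² cancels in the ratio.
In terms of u = ξ/w (A² and the length scale cancel between numerator and denominator), P = [∫_{1/6}^{1/4} sin(4·π·u)^2 du] / [∫_{0}^{1} sin(4·π·u)^2 du].
With ∫ sin(4·π·u)^2 du = u/2 - sin(4·π·u)·cos(4·π·u)/(8·π) + C, the region integral is -√(3)/(32·π) + 1/24 and the full one is 1/2.
Evaluating gives P = (-√(3)/16 + π/12)/π.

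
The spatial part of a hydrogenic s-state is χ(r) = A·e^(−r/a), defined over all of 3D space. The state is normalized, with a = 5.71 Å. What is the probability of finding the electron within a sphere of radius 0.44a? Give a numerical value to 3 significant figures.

P ≈ 0.0596

P = ∫ |χ|² 4πr² dr over r ≤ 0.44a.
Normalization gives A² = 1/(π·a^3).
In terms of u = r/a (A², 4π and the length scale all cancel between numerator and denominator), P = [∫_{0}^{0.44} u^2·e^(-2·u) du] / [∫_{0}^{∞} u^2·e^(-2·u) du].
Using ∫ u^2·e^(-2·u) du = -(2·u^2 + 2·u + 1)·e^(-2·u)/4, the numerator is 1/4 - 1417·e^(-22/25)/2500 and the denominator is 1/4.
This evaluates to P = 0.05960.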